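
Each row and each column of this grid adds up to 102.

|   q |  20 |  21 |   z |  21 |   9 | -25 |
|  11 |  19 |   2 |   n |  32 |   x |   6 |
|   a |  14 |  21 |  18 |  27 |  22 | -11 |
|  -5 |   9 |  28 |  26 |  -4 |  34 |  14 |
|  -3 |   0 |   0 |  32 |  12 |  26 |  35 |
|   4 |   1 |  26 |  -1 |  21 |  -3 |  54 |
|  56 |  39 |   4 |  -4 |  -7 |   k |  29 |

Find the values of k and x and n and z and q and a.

k = -15, x = 29, n = 3, z = 28, q = 28, a = 11

The known cells in row 7 total 117, leaving 102 − 117 = -15 for the blank.
The known cells in column 6 total 73, leaving 102 − 73 = 29 for the blank.
The known cells in row 3 total 91, leaving 102 − 91 = 11 for the blank.
The known cells in column 1 total 74, leaving 102 − 74 = 28 for the blank.
The known cells in row 1 total 74, leaving 102 − 74 = 28 for the blank.
The known cells in row 2 total 99, leaving 102 − 99 = 3 for the blank.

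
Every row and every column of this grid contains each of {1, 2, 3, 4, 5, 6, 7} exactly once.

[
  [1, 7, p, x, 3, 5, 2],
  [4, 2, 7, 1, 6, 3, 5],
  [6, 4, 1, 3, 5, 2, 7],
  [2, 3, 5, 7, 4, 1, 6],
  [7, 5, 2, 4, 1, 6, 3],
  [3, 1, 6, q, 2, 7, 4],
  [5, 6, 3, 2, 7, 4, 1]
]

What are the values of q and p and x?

For row 6, column 4: row 6 already has {1, 2, 3, 4, 6, 7}; that leaves 5.
For row 1, column 3: column 3 already has {1, 2, 3, 5, 6, 7}; that leaves 4.
For row 1, column 4: row 1 already has {1, 2, 3, 4, 5, 7}; that leaves 6.

q = 5, p = 4, x = 6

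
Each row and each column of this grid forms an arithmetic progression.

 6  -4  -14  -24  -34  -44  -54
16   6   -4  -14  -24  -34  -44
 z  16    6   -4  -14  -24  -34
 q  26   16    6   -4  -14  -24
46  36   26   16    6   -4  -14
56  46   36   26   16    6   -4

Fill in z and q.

z = 26, q = 36

Along each row the entries change by -10 per step; down each column they change by 10.
Row 3: from 16 at column 2, stepping by -10 to column 1 gives 26.
Row 4: from 26 at column 2, stepping by -10 to column 1 gives 36.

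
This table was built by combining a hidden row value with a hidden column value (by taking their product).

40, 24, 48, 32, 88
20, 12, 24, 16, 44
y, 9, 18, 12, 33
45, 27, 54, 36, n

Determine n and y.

Each row is a constant multiple of every other row — this is a multiplication table with the headers hidden.
Row 4 is 54/48 = 9/8 times row 1, so its entry in column 5 is 88 × 9/8 = 99.
Row 3 is 18/48 = 3/8 times row 1, so its entry in column 1 is 40 × 3/8 = 15.

n = 99, y = 15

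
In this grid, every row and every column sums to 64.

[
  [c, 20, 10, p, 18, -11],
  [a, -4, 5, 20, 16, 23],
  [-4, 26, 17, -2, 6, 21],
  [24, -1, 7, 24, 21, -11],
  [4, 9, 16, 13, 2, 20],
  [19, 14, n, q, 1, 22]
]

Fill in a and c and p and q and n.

a = 4, c = 17, p = 10, q = -1, n = 9

Row 2: -4 + 5 + 20 + 16 + 23 = 60, so its missing entry is 64 − 60 = 4.
Column 1: 4 − 4 + 24 + 4 + 19 = 47, so its missing entry is 64 − 47 = 17.
Row 1: 17 + 20 + 10 + 18 − 11 = 54, so its missing entry is 64 − 54 = 10.
Column 4: 10 + 20 − 2 + 24 + 13 = 65, so its missing entry is 64 − 65 = -1.
Row 6: 19 + 14 − 1 + 1 + 22 = 55, so its missing entry is 64 − 55 = 9.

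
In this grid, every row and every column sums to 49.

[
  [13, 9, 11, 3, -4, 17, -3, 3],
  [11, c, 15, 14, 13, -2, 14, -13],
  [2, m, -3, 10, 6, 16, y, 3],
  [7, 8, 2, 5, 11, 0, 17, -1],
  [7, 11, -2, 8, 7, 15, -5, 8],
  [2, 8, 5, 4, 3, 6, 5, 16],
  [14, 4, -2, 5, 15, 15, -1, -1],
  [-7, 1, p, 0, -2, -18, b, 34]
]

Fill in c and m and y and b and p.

c = -3, m = 11, y = 4, b = 18, p = 23

The known cells in row 2 total 52, leaving 49 − 52 = -3 for the blank.
The known cells in column 2 total 38, leaving 49 − 38 = 11 for the blank.
The known cells in row 3 total 45, leaving 49 − 45 = 4 for the blank.
The known cells in column 7 total 31, leaving 49 − 31 = 18 for the blank.
The known cells in row 8 total 26, leaving 49 − 26 = 23 for the blank.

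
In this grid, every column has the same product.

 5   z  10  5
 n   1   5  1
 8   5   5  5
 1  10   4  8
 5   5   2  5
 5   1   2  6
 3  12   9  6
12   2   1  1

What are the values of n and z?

n = 1, z = 6

Columns 3 and 4 each multiply to 36000, so every column has product 36000.
Column 1: 5×8×1×5×5×3×12 = 36000, so the missing entry is 36000 ÷ 36000 = 1.
Column 2: 1×5×10×5×1×12×2 = 6000, so the missing entry is 36000 ÷ 6000 = 6.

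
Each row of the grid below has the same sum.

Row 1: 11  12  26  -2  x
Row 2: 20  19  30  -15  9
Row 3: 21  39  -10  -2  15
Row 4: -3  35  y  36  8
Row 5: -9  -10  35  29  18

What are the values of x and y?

Rows 3 and 5 both add up to 63, so every row sums to 63.
Row 1: 11 + 12 + 26 − 2 = 47, so the missing entry is 63 − 47 = 16.
Row 4: -3 + 35 + 36 + 8 = 76, so the missing entry is 63 − 76 = -13.

x = 16, y = -13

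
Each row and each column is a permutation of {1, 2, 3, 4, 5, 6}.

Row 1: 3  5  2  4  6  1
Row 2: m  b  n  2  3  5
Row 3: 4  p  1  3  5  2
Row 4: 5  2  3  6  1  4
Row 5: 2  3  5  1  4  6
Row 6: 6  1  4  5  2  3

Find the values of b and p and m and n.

b = 4, p = 6, m = 1, n = 6

At (row 2, col 1): column 1 already has {2, 3, 4, 5, 6}, so the value is 1.
Cell (2,3): column 3 already has {1, 2, 3, 4, 5} → 6.
At (row 2, col 2): row 2 already has {1, 2, 3, 5, 6}, so the value is 4.
At (row 3, col 2): row 3 already has {1, 2, 3, 4, 5}, so the value is 6.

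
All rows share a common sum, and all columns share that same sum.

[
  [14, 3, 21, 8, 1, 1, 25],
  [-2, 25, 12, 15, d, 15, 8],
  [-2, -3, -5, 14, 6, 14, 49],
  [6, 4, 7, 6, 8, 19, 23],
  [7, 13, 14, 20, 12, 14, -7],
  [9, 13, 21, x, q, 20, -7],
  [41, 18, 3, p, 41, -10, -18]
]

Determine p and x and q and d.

p = -2, x = 12, q = 5, d = 0

Rows 1 and 3 both sum to 73, so that's the common total.
The known cells in row 7 total 75, leaving 73 − 75 = -2 for the blank.
The known cells in column 4 total 61, leaving 73 − 61 = 12 for the blank.
The known cells in row 6 total 68, leaving 73 − 68 = 5 for the blank.
The known cells in row 2 total 73, leaving 73 − 73 = 0 for the blank.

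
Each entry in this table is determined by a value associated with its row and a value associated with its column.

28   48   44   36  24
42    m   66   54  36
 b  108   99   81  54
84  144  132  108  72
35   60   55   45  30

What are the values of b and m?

b = 63, m = 72

Each row is a constant multiple of every other row — this is a multiplication table with the headers hidden.
Row 3 is 54/24 = 9/4 times row 1, so its entry in column 1 is 28 × 9/4 = 63.
Row 2 is 36/24 = 3/2 times row 1, so its entry in column 2 is 48 × 3/2 = 72.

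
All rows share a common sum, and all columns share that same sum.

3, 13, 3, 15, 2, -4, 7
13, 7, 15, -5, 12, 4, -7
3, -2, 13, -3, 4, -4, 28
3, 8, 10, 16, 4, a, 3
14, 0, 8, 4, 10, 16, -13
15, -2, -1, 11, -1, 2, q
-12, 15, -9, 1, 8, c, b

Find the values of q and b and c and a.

q = 15, b = 6, c = 30, a = -5

Rows 1 and 2 both sum to 39, so that's the common total.
Row 4 has 3 + 8 + 10 + 16 + 4 + 3 = 44; the blank must be 39 − 44 = -5.
Row 6 has 15 − 2 − 1 + 11 − 1 + 2 = 24; the blank must be 39 − 24 = 15.
Column 7 has 7 − 7 + 28 + 3 − 13 + 15 = 33; the blank must be 39 − 33 = 6.
Row 7 has -12 + 15 − 9 + 1 + 8 + 6 = 9; the blank must be 39 − 9 = 30.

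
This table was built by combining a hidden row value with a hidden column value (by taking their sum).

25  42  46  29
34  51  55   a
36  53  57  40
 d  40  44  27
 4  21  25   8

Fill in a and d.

The difference between any two rows is the same in every column — this is an addition table with the headers hidden.
Row 2 minus row 1 is 55 − 46 = 9, so its entry in column 4 is 29 + 9 = 38.
Row 4 minus row 1 is 44 − 46 = -2, so its entry in column 1 is 25 + (-2) = 23.

a = 38, d = 23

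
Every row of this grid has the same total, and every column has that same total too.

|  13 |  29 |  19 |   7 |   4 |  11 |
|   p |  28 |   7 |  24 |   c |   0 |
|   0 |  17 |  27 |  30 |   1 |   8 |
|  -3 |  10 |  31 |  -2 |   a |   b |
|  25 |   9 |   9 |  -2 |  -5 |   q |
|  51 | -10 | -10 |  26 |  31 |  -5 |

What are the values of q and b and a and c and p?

Rows 1 and 3 both sum to 83, so that's the common total.
Row 5: 25 + 9 + 9 − 2 − 5 = 36, so its missing entry is 83 − 36 = 47.
Column 1: 13 + 0 − 3 + 25 + 51 = 86, so its missing entry is 83 − 86 = -3.
Row 2: -3 + 28 + 7 + 24 + 0 = 56, so its missing entry is 83 − 56 = 27.
Column 5: 4 + 27 + 1 − 5 + 31 = 58, so its missing entry is 83 − 58 = 25.
Row 4: -3 + 10 + 31 − 2 + 25 = 61, so its missing entry is 83 − 61 = 22.

q = 47, b = 22, a = 25, c = 27, p = -3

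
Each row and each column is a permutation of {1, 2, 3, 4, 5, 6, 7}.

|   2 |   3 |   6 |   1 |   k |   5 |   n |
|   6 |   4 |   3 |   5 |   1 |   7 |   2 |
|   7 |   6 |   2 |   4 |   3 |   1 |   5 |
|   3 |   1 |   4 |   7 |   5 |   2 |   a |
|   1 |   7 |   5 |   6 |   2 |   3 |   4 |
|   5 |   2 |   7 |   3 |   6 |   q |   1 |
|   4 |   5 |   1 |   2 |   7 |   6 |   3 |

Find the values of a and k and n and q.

a = 6, k = 4, n = 7, q = 4

At (row 6, col 6): row 6 already has {1, 2, 3, 5, 6, 7}, so the value is 4.
For row 1, column 5: column 5 already has {1, 2, 3, 5, 6, 7}; that leaves 4.
Cell (1,7): row 1 already has {1, 2, 3, 4, 5, 6} → 7.
At (row 4, col 7): row 4 already has {1, 2, 3, 4, 5, 7}, so the value is 6.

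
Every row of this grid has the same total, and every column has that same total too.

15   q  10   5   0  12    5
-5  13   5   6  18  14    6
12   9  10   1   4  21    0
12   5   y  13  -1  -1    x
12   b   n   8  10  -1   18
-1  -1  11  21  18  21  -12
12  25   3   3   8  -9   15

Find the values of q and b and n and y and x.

q = 10, b = -4, n = 14, y = 4, x = 25

Rows 2 and 3 both sum to 57, so that's the common total.
The known cells in row 1 total 47, leaving 57 − 47 = 10 for the blank.
The known cells in column 7 total 32, leaving 57 − 32 = 25 for the blank.
The known cells in row 4 total 53, leaving 57 − 53 = 4 for the blank.
The known cells in column 3 total 43, leaving 57 − 43 = 14 for the blank.
The known cells in row 5 total 61, leaving 57 − 61 = -4 for the blank.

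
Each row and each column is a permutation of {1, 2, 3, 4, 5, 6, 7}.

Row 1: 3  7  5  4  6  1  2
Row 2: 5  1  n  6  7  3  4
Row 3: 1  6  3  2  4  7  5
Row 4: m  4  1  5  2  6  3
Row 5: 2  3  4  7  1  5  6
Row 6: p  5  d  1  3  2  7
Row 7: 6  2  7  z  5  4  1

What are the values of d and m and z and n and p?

d = 6, m = 7, z = 3, n = 2, p = 4

At (row 2, col 3): row 2 already has {1, 3, 4, 5, 6, 7}, so the value is 2.
For row 4, column 1: row 4 already has {1, 2, 3, 4, 5, 6}; that leaves 7.
Cell (6,1): column 1 already has {1, 2, 3, 5, 6, 7} → 4.
At (row 7, col 4): row 7 already has {1, 2, 4, 5, 6, 7}, so the value is 3.
Cell (6,3): row 6 already has {1, 2, 3, 4, 5, 7} → 6.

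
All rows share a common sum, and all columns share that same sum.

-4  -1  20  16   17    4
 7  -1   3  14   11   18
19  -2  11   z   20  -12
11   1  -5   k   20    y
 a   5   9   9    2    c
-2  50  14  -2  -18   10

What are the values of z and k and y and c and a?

Rows 1 and 2 both sum to 52, so that's the common total.
The known cells in column 1 total 31, leaving 52 − 31 = 21 for the blank.
The known cells in row 3 total 36, leaving 52 − 36 = 16 for the blank.
The known cells in row 5 total 46, leaving 52 − 46 = 6 for the blank.
The known cells in column 4 total 53, leaving 52 − 53 = -1 for the blank.
The known cells in row 4 total 26, leaving 52 − 26 = 26 for the blank.

z = 16, k = -1, y = 26, c = 6, a = 21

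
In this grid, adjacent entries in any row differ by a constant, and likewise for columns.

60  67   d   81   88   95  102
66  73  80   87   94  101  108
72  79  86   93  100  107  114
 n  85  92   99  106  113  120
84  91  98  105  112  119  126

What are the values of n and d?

n = 78, d = 74

Along each row the entries change by 7 per step; down each column they change by 6.
Row 4: from 85 at column 2, stepping by 7 to column 1 gives 78.
Row 1: from 60 at column 1, stepping by 7 to column 3 gives 74.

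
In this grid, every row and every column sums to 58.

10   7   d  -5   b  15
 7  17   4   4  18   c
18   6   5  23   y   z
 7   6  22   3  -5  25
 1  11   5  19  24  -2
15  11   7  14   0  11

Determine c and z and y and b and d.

c = 8, z = 1, y = 5, b = 16, d = 15

Row 2 has 7 + 17 + 4 + 4 + 18 = 50; the blank must be 58 − 50 = 8.
Column 3 has 4 + 5 + 22 + 5 + 7 = 43; the blank must be 58 − 43 = 15.
Row 1 has 10 + 7 + 15 − 5 + 15 = 42; the blank must be 58 − 42 = 16.
Column 5 has 16 + 18 − 5 + 24 + 0 = 53; the blank must be 58 − 53 = 5.
Row 3 has 18 + 6 + 5 + 23 + 5 = 57; the blank must be 58 − 57 = 1.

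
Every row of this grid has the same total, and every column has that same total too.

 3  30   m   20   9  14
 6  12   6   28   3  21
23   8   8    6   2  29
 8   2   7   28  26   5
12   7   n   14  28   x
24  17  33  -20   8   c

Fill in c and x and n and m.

c = 14, x = -7, n = 22, m = 0

Rows 2 and 3 both sum to 76, so that's the common total.
Row 6 has 24 + 17 + 33 − 20 + 8 = 62; the blank must be 76 − 62 = 14.
Column 6 has 14 + 21 + 29 + 5 + 14 = 83; the blank must be 76 − 83 = -7.
Row 5 has 12 + 7 + 14 + 28 − 7 = 54; the blank must be 76 − 54 = 22.
Row 1 has 3 + 30 + 20 + 9 + 14 = 76; the blank must be 76 − 76 = 0.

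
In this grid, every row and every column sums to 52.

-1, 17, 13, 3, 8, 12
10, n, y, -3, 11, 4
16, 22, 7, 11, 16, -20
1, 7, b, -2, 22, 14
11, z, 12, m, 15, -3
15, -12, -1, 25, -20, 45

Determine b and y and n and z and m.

Column 4 has 3 − 3 + 11 − 2 + 25 = 34; the blank must be 52 − 34 = 18.
Row 4 has 1 + 7 − 2 + 22 + 14 = 42; the blank must be 52 − 42 = 10.
Column 3 has 13 + 7 + 10 + 12 − 1 = 41; the blank must be 52 − 41 = 11.
Row 2 has 10 + 11 − 3 + 11 + 4 = 33; the blank must be 52 − 33 = 19.
Row 5 has 11 + 12 + 18 + 15 − 3 = 53; the blank must be 52 − 53 = -1.

b = 10, y = 11, n = 19, z = -1, m = 18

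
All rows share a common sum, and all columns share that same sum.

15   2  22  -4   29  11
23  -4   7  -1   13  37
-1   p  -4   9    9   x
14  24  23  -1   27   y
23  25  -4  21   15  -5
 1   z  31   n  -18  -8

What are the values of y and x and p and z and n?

y = -12, x = 52, p = 10, z = 18, n = 51

Rows 1 and 2 both sum to 75, so that's the common total.
Column 4 has -4 − 1 + 9 − 1 + 21 = 24; the blank must be 75 − 24 = 51.
Row 6 has 1 + 31 + 51 − 18 − 8 = 57; the blank must be 75 − 57 = 18.
Column 2 has 2 − 4 + 24 + 25 + 18 = 65; the blank must be 75 − 65 = 10.
Row 3 has -1 + 10 − 4 + 9 + 9 = 23; the blank must be 75 − 23 = 52.
Row 4 has 14 + 24 + 23 − 1 + 27 = 87; the blank must be 75 − 87 = -12.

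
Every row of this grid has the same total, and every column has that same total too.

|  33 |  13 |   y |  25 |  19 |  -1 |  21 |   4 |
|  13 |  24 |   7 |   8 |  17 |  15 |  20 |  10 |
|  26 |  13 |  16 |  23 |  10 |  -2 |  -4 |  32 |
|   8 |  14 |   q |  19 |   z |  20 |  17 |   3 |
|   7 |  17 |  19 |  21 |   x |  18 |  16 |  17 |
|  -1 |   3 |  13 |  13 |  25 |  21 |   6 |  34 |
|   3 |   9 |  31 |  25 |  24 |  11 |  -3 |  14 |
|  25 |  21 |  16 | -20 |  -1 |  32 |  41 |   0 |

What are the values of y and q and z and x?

y = 0, q = 12, z = 21, x = -1

Rows 2 and 3 both sum to 114, so that's the common total.
The known cells in row 5 total 115, leaving 114 − 115 = -1 for the blank.
The known cells in row 1 total 114, leaving 114 − 114 = 0 for the blank.
The known cells in column 3 total 102, leaving 114 − 102 = 12 for the blank.
The known cells in row 4 total 93, leaving 114 − 93 = 21 for the blank.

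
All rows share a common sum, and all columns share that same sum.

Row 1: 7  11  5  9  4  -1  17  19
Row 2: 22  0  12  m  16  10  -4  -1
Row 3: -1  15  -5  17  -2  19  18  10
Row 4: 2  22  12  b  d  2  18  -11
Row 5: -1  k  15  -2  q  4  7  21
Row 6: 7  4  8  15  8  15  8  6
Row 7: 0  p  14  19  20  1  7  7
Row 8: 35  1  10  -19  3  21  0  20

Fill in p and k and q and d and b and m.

Rows 1 and 3 both sum to 71, so that's the common total.
The known cells in row 2 total 55, leaving 71 − 55 = 16 for the blank.
The known cells in row 7 total 68, leaving 71 − 68 = 3 for the blank.
The known cells in column 4 total 55, leaving 71 − 55 = 16 for the blank.
The known cells in row 4 total 61, leaving 71 − 61 = 10 for the blank.
The known cells in column 5 total 59, leaving 71 − 59 = 12 for the blank.
The known cells in row 5 total 56, leaving 71 − 56 = 15 for the blank.

p = 3, k = 15, q = 12, d = 10, b = 16, m = 16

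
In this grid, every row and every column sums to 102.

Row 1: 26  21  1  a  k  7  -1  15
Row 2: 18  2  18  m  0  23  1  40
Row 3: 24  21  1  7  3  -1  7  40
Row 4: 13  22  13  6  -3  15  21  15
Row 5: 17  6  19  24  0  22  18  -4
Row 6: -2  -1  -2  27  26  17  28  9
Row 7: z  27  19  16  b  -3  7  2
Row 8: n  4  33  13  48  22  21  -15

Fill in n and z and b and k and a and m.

Row 8: 4 + 33 + 13 + 48 + 22 + 21 − 15 = 126, so its missing entry is 102 − 126 = -24.
Column 1: 26 + 18 + 24 + 13 + 17 − 2 − 24 = 72, so its missing entry is 102 − 72 = 30.
Row 7: 30 + 27 + 19 + 16 − 3 + 7 + 2 = 98, so its missing entry is 102 − 98 = 4.
Column 5: 0 + 3 − 3 + 0 + 26 + 4 + 48 = 78, so its missing entry is 102 − 78 = 24.
Row 1: 26 + 21 + 1 + 24 + 7 − 1 + 15 = 93, so its missing entry is 102 − 93 = 9.
Row 2: 18 + 2 + 18 + 0 + 23 + 1 + 40 = 102, so its missing entry is 102 − 102 = 0.

n = -24, z = 30, b = 4, k = 24, a = 9, m = 0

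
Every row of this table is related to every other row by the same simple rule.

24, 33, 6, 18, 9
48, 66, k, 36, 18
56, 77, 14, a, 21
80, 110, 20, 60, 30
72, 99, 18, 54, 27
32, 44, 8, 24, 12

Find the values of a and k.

a = 42, k = 12

Each row is a constant multiple of every other row — this is a multiplication table with the headers hidden.
Row 3 is 21/9 = 7/3 times row 1, so its entry in column 4 is 18 × 7/3 = 42.
Row 2 is 18/9 = 2/1 times row 1, so its entry in column 3 is 6 × 2/1 = 12.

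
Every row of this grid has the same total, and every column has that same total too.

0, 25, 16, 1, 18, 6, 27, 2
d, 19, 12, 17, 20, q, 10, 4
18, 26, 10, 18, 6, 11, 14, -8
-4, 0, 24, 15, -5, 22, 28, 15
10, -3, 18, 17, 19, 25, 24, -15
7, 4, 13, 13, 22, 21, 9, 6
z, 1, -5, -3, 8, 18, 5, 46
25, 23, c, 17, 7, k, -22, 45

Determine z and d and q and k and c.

z = 25, d = 14, q = -1, k = -7, c = 7

Rows 1 and 3 both sum to 95, so that's the common total.
The known cells in column 3 total 88, leaving 95 − 88 = 7 for the blank.
The known cells in row 7 total 70, leaving 95 − 70 = 25 for the blank.
The known cells in column 1 total 81, leaving 95 − 81 = 14 for the blank.
The known cells in row 2 total 96, leaving 95 − 96 = -1 for the blank.
The known cells in row 8 total 102, leaving 95 − 102 = -7 for the blank.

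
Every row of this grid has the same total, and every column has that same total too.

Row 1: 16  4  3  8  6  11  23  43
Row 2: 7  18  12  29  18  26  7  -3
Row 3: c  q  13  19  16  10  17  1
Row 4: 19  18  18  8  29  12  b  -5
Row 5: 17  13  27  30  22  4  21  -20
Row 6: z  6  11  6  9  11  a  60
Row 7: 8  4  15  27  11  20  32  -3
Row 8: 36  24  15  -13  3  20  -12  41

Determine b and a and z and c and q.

b = 15, a = 11, z = 0, c = 11, q = 27

Rows 1 and 2 both sum to 114, so that's the common total.
Column 2 has 4 + 18 + 18 + 13 + 6 + 4 + 24 = 87; the blank must be 114 − 87 = 27.
Row 3 has 27 + 13 + 19 + 16 + 10 + 17 + 1 = 103; the blank must be 114 − 103 = 11.
Column 1 has 16 + 7 + 11 + 19 + 17 + 8 + 36 = 114; the blank must be 114 − 114 = 0.
Row 6 has 0 + 6 + 11 + 6 + 9 + 11 + 60 = 103; the blank must be 114 − 103 = 11.
Row 4 has 19 + 18 + 18 + 8 + 29 + 12 − 5 = 99; the blank must be 114 − 99 = 15.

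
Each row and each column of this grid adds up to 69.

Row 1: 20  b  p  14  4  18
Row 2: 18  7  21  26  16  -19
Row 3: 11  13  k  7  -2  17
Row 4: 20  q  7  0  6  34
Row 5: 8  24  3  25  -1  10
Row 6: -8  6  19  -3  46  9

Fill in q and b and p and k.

q = 2, b = 17, p = -4, k = 23

The known cells in row 4 total 67, leaving 69 − 67 = 2 for the blank.
The known cells in row 3 total 46, leaving 69 − 46 = 23 for the blank.
The known cells in column 3 total 73, leaving 69 − 73 = -4 for the blank.
The known cells in row 1 total 52, leaving 69 − 52 = 17 for the blank.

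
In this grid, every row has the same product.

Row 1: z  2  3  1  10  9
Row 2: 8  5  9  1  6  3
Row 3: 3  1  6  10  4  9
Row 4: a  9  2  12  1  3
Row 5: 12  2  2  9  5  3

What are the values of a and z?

Rows 2 and 3 each multiply to 6480, so every row has product 6480.
Row 4: 9×2×12×1×3 = 648, so the missing entry is 6480 ÷ 648 = 10.
Row 1: 2×3×1×10×9 = 540, so the missing entry is 6480 ÷ 540 = 12.

a = 10, z = 12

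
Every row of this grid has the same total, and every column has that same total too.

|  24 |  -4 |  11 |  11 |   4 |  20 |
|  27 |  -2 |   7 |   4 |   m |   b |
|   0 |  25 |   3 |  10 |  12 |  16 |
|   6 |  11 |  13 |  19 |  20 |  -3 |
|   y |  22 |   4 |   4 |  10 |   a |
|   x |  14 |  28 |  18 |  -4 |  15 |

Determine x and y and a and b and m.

Rows 1 and 3 both sum to 66, so that's the common total.
Column 5: 4 + 12 + 20 + 10 − 4 = 42, so its missing entry is 66 − 42 = 24.
Row 2: 27 − 2 + 7 + 4 + 24 = 60, so its missing entry is 66 − 60 = 6.
Column 6: 20 + 6 + 16 − 3 + 15 = 54, so its missing entry is 66 − 54 = 12.
Row 5: 22 + 4 + 4 + 10 + 12 = 52, so its missing entry is 66 − 52 = 14.
Row 6: 14 + 28 + 18 − 4 + 15 = 71, so its missing entry is 66 − 71 = -5.

x = -5, y = 14, a = 12, b = 6, m = 24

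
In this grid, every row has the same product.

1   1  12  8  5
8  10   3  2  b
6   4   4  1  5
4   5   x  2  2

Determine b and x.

Rows 1 and 3 each multiply to 480, so every row has product 480.
Row 2: 8×10×3×2 = 480, so the missing entry is 480 ÷ 480 = 1.
Row 4: 4×5×2×2 = 80, so the missing entry is 480 ÷ 80 = 6.

b = 1, x = 6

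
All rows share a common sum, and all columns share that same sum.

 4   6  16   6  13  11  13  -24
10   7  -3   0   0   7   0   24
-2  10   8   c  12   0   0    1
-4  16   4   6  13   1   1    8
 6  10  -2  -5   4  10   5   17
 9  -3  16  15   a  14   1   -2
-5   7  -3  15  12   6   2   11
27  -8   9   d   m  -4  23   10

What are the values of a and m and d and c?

a = -5, m = -4, d = -8, c = 16

Rows 1 and 2 both sum to 45, so that's the common total.
Row 3: -2 + 10 + 8 + 12 + 0 + 0 + 1 = 29, so its missing entry is 45 − 29 = 16.
Row 6: 9 − 3 + 16 + 15 + 14 + 1 − 2 = 50, so its missing entry is 45 − 50 = -5.
Column 5: 13 + 0 + 12 + 13 + 4 − 5 + 12 = 49, so its missing entry is 45 − 49 = -4.
Row 8: 27 − 8 + 9 − 4 − 4 + 23 + 10 = 53, so its missing entry is 45 − 53 = -8.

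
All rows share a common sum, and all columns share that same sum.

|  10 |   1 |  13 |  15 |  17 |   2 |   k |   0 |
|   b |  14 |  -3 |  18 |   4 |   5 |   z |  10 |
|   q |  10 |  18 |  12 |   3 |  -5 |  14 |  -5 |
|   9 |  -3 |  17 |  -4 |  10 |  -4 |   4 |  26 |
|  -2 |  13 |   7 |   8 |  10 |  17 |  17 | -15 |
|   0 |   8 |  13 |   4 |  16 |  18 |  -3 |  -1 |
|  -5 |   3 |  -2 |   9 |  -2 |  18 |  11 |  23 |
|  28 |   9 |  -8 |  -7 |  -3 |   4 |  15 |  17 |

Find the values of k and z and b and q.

k = -3, z = 0, b = 7, q = 8

Rows 4 and 5 both sum to 55, so that's the common total.
Row 3 has 10 + 18 + 12 + 3 − 5 + 14 − 5 = 47; the blank must be 55 − 47 = 8.
Column 1 has 10 + 8 + 9 − 2 + 0 − 5 + 28 = 48; the blank must be 55 − 48 = 7.
Row 2 has 7 + 14 − 3 + 18 + 4 + 5 + 10 = 55; the blank must be 55 − 55 = 0.
Row 1 has 10 + 1 + 13 + 15 + 17 + 2 + 0 = 58; the blank must be 55 − 58 = -3.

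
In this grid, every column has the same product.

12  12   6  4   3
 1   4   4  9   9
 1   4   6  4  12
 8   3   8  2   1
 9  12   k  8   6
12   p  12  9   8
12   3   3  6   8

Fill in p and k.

Columns 1 and 5 each multiply to 124416, so every column has product 124416.
Column 2: 12×4×4×3×12×3 = 20736, so the missing entry is 124416 ÷ 20736 = 6.
Column 3: 6×4×6×8×12×3 = 41472, so the missing entry is 124416 ÷ 41472 = 3.

p = 6, k = 3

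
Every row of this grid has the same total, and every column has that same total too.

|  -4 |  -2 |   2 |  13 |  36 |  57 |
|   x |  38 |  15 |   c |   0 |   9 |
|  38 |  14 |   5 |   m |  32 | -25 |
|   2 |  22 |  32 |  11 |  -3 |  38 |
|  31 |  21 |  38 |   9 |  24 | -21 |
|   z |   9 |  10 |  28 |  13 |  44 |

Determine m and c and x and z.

Rows 1 and 4 both sum to 102, so that's the common total.
Row 3: 38 + 14 + 5 + 32 − 25 = 64, so its missing entry is 102 − 64 = 38.
Row 6: 9 + 10 + 28 + 13 + 44 = 104, so its missing entry is 102 − 104 = -2.
Column 1: -4 + 38 + 2 + 31 − 2 = 65, so its missing entry is 102 − 65 = 37.
Row 2: 37 + 38 + 15 + 0 + 9 = 99, so its missing entry is 102 − 99 = 3.

m = 38, c = 3, x = 37, z = -2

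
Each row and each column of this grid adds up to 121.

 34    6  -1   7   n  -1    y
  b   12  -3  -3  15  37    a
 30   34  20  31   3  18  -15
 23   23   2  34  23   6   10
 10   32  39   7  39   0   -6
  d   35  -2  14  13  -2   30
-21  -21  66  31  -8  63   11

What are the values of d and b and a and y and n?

Column 5 has 15 + 3 + 23 + 39 + 13 − 8 = 85; the blank must be 121 − 85 = 36.
Row 1 has 34 + 6 − 1 + 7 + 36 − 1 = 81; the blank must be 121 − 81 = 40.
Row 6 has 35 − 2 + 14 + 13 − 2 + 30 = 88; the blank must be 121 − 88 = 33.
Column 1 has 34 + 30 + 23 + 10 + 33 − 21 = 109; the blank must be 121 − 109 = 12.
Row 2 has 12 + 12 − 3 − 3 + 15 + 37 = 70; the blank must be 121 − 70 = 51.

d = 33, b = 12, a = 51, y = 40, n = 36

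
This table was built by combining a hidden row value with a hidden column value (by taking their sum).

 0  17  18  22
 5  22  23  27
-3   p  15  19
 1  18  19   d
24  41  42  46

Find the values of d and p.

d = 23, p = 14

The difference between any two rows is the same in every column — this is an addition table with the headers hidden.
Row 4 minus row 1 is 19 − 18 = 1, so its entry in column 4 is 22 + 1 = 23.
Row 3 minus row 1 is 15 − 18 = -3, so its entry in column 2 is 17 + (-3) = 14.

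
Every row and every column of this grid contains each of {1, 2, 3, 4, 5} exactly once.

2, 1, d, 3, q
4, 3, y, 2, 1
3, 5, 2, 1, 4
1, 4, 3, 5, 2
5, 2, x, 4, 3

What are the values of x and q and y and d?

Cell (2,3): row 2 already has {1, 2, 3, 4} → 5.
For row 1, column 5: column 5 already has {1, 2, 3, 4}; that leaves 5.
At (row 1, col 3): row 1 already has {1, 2, 3, 5}, so the value is 4.
Cell (5,3): row 5 already has {2, 3, 4, 5} → 1.

x = 1, q = 5, y = 5, d = 4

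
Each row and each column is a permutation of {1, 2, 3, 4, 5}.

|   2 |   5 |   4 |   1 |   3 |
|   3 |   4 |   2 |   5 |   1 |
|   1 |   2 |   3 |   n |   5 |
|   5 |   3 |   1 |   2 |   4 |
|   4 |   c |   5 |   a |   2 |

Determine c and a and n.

For row 3, column 4: row 3 already has {1, 2, 3, 5}; that leaves 4.
At (row 5, col 2): column 2 already has {2, 3, 4, 5}, so the value is 1.
For row 5, column 4: row 5 already has {1, 2, 4, 5}; that leaves 3.

c = 1, a = 3, n = 4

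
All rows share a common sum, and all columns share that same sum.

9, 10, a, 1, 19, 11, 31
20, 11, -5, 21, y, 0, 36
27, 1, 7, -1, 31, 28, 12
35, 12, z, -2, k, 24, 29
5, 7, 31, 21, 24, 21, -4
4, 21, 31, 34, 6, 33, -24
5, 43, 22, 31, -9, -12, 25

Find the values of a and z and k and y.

a = 24, z = -5, k = 12, y = 22

Rows 3 and 5 both sum to 105, so that's the common total.
The known cells in row 1 total 81, leaving 105 − 81 = 24 for the blank.
The known cells in row 2 total 83, leaving 105 − 83 = 22 for the blank.
The known cells in column 3 total 110, leaving 105 − 110 = -5 for the blank.
The known cells in row 4 total 93, leaving 105 − 93 = 12 for the blank.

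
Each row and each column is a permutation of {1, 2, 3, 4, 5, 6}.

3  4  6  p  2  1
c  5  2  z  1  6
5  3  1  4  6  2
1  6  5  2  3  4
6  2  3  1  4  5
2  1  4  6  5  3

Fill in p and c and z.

At (row 2, col 1): column 1 already has {1, 2, 3, 5, 6}, so the value is 4.
For row 1, column 4: row 1 already has {1, 2, 3, 4, 6}; that leaves 5.
For row 2, column 4: row 2 already has {1, 2, 4, 5, 6}; that leaves 3.

p = 5, c = 4, z = 3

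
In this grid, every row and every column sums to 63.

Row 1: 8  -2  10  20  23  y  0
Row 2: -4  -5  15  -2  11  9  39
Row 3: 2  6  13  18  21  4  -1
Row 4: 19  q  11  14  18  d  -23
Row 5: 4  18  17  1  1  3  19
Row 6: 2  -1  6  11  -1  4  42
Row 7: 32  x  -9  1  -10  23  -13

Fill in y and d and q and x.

y = 4, d = 16, q = 8, x = 39

Row 7: 32 − 9 + 1 − 10 + 23 − 13 = 24, so its missing entry is 63 − 24 = 39.
Column 2: -2 − 5 + 6 + 18 − 1 + 39 = 55, so its missing entry is 63 − 55 = 8.
Row 4: 19 + 8 + 11 + 14 + 18 − 23 = 47, so its missing entry is 63 − 47 = 16.
Row 1: 8 − 2 + 10 + 20 + 23 + 0 = 59, so its missing entry is 63 − 59 = 4.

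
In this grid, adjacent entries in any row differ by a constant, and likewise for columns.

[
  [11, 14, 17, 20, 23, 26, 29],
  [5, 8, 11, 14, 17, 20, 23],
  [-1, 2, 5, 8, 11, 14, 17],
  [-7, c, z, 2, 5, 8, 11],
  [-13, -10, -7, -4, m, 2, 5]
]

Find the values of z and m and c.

Along each row the entries change by 3 per step; down each column they change by -6.
Row 4: from -7 at column 1, stepping by 3 to column 3 gives -1.
Row 5: from -13 at column 1, stepping by 3 to column 5 gives -1.
Row 4: from -7 at column 1, stepping by 3 to column 2 gives -4.

z = -1, m = -1, c = -4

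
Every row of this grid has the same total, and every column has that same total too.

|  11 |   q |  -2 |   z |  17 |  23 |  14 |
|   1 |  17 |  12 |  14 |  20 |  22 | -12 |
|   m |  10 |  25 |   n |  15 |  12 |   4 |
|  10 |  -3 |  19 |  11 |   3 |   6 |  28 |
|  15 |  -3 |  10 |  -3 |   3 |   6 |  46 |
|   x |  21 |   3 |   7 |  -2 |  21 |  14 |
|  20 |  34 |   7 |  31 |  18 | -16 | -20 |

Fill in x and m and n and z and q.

x = 10, m = 7, n = 1, z = 13, q = -2

Rows 2 and 4 both sum to 74, so that's the common total.
Column 2 has 17 + 10 − 3 − 3 + 21 + 34 = 76; the blank must be 74 − 76 = -2.
Row 1 has 11 − 2 − 2 + 17 + 23 + 14 = 61; the blank must be 74 − 61 = 13.
Column 4 has 13 + 14 + 11 − 3 + 7 + 31 = 73; the blank must be 74 − 73 = 1.
Row 3 has 10 + 25 + 1 + 15 + 12 + 4 = 67; the blank must be 74 − 67 = 7.
Row 6 has 21 + 3 + 7 − 2 + 21 + 14 = 64; the blank must be 74 − 64 = 10.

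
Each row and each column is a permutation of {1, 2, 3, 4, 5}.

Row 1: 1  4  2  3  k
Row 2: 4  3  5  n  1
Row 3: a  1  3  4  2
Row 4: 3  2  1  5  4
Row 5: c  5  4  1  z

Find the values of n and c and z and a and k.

n = 2, c = 2, z = 3, a = 5, k = 5

Cell (1,5): row 1 already has {1, 2, 3, 4} → 5.
At (row 5, col 5): column 5 already has {1, 2, 4, 5}, so the value is 3.
Cell (5,1): row 5 already has {1, 3, 4, 5} → 2.
At (row 3, col 1): row 3 already has {1, 2, 3, 4}, so the value is 5.
At (row 2, col 4): row 2 already has {1, 3, 4, 5}, so the value is 2.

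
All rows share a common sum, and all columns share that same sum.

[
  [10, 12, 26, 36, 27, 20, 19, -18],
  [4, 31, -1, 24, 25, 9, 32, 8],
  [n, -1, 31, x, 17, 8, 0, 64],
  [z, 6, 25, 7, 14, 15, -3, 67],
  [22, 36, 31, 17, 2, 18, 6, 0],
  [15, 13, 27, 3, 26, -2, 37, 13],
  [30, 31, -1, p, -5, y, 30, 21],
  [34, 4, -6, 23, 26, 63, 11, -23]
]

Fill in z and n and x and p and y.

Rows 1 and 2 both sum to 132, so that's the common total.
Column 6: 20 + 9 + 8 + 15 + 18 − 2 + 63 = 131, so its missing entry is 132 − 131 = 1.
Row 4: 6 + 25 + 7 + 14 + 15 − 3 + 67 = 131, so its missing entry is 132 − 131 = 1.
Column 1: 10 + 4 + 1 + 22 + 15 + 30 + 34 = 116, so its missing entry is 132 − 116 = 16.
Row 3: 16 − 1 + 31 + 17 + 8 + 0 + 64 = 135, so its missing entry is 132 − 135 = -3.
Row 7: 30 + 31 − 1 − 5 + 1 + 30 + 21 = 107, so its missing entry is 132 − 107 = 25.

z = 1, n = 16, x = -3, p = 25, y = 1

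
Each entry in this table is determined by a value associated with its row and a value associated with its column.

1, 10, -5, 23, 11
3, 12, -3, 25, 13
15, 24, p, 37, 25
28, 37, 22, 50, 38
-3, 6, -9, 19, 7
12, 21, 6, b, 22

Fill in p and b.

p = 9, b = 34

The difference between any two rows is the same in every column — this is an addition table with the headers hidden.
Row 3 minus row 1 is 24 − 10 = 14, so its entry in column 3 is -5 + 14 = 9.
Row 6 minus row 1 is 21 − 10 = 11, so its entry in column 4 is 23 + 11 = 34.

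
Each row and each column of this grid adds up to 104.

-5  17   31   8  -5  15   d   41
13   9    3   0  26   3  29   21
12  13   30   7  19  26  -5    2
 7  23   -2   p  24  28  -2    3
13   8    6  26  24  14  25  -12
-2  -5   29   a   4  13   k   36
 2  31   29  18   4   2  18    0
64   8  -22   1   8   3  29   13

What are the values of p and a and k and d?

Row 4: 7 + 23 − 2 + 24 + 28 − 2 + 3 = 81, so its missing entry is 104 − 81 = 23.
Column 4: 8 + 0 + 7 + 23 + 26 + 18 + 1 = 83, so its missing entry is 104 − 83 = 21.
Row 6: -2 − 5 + 29 + 21 + 4 + 13 + 36 = 96, so its missing entry is 104 − 96 = 8.
Row 1: -5 + 17 + 31 + 8 − 5 + 15 + 41 = 102, so its missing entry is 104 − 102 = 2.

p = 23, a = 21, k = 8, d = 2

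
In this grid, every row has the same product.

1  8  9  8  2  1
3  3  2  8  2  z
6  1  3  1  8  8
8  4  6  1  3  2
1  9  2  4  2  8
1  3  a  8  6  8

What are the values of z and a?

Rows 1 and 3 each multiply to 1152, so every row has product 1152.
Row 2: 3×3×2×8×2 = 288, so the missing entry is 1152 ÷ 288 = 4.
Row 6: 1×3×8×6×8 = 1152, so the missing entry is 1152 ÷ 1152 = 1.

z = 4, a = 1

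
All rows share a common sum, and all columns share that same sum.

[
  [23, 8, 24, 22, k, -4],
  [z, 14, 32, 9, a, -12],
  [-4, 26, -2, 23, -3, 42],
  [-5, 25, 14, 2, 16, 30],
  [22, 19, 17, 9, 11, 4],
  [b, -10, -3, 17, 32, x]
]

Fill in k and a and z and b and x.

Rows 3 and 4 both sum to 82, so that's the common total.
The known cells in column 6 total 60, leaving 82 − 60 = 22 for the blank.
The known cells in row 1 total 73, leaving 82 − 73 = 9 for the blank.
The known cells in column 5 total 65, leaving 82 − 65 = 17 for the blank.
The known cells in row 6 total 58, leaving 82 − 58 = 24 for the blank.
The known cells in row 2 total 60, leaving 82 − 60 = 22 for the blank.

k = 9, a = 17, z = 22, b = 24, x = 22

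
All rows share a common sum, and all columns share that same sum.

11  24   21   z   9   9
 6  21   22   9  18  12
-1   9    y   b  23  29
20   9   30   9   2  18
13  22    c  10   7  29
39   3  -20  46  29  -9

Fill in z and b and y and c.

z = 14, b = 0, y = 28, c = 7

Rows 2 and 4 both sum to 88, so that's the common total.
Row 1: 11 + 24 + 21 + 9 + 9 = 74, so its missing entry is 88 − 74 = 14.
Column 4: 14 + 9 + 9 + 10 + 46 = 88, so its missing entry is 88 − 88 = 0.
Row 5: 13 + 22 + 10 + 7 + 29 = 81, so its missing entry is 88 − 81 = 7.
Row 3: -1 + 9 + 0 + 23 + 29 = 60, so its missing entry is 88 − 60 = 28.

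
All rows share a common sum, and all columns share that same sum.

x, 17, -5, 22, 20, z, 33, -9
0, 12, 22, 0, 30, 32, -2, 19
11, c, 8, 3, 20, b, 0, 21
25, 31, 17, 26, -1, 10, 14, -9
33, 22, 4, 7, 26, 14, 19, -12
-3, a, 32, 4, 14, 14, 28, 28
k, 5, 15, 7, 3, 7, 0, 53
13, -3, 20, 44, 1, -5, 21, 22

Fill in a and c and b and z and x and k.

Rows 2 and 4 both sum to 113, so that's the common total.
Row 6 has -3 + 32 + 4 + 14 + 14 + 28 + 28 = 117; the blank must be 113 − 117 = -4.
Column 2 has 17 + 12 + 31 + 22 − 4 + 5 − 3 = 80; the blank must be 113 − 80 = 33.
Row 7 has 5 + 15 + 7 + 3 + 7 + 0 + 53 = 90; the blank must be 113 − 90 = 23.
Column 1 has 0 + 11 + 25 + 33 − 3 + 23 + 13 = 102; the blank must be 113 − 102 = 11.
Row 1 has 11 + 17 − 5 + 22 + 20 + 33 − 9 = 89; the blank must be 113 − 89 = 24.
Row 3 has 11 + 33 + 8 + 3 + 20 + 0 + 21 = 96; the blank must be 113 − 96 = 17.

a = -4, c = 33, b = 17, z = 24, x = 11, k = 23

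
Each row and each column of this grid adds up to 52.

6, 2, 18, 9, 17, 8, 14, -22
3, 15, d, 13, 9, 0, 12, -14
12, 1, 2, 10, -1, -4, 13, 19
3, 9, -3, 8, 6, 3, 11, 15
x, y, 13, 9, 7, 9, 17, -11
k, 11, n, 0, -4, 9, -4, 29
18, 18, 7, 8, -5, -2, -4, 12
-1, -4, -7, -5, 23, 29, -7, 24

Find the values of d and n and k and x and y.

d = 14, n = 8, k = 3, x = 8, y = 0

Row 2 has 3 + 15 + 13 + 9 + 0 + 12 − 14 = 38; the blank must be 52 − 38 = 14.
Column 2 has 2 + 15 + 1 + 9 + 11 + 18 − 4 = 52; the blank must be 52 − 52 = 0.
Row 5 has 0 + 13 + 9 + 7 + 9 + 17 − 11 = 44; the blank must be 52 − 44 = 8.
Column 1 has 6 + 3 + 12 + 3 + 8 + 18 − 1 = 49; the blank must be 52 − 49 = 3.
Row 6 has 3 + 11 + 0 − 4 + 9 − 4 + 29 = 44; the blank must be 52 − 44 = 8.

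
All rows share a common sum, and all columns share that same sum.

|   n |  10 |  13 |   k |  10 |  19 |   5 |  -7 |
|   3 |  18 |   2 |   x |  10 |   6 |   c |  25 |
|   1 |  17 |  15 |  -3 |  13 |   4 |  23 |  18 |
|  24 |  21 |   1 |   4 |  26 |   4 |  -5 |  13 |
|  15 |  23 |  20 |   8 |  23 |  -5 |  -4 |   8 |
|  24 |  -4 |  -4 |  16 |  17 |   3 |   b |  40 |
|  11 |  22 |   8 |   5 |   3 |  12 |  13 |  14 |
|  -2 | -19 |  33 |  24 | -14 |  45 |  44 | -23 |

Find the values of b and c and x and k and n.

b = -4, c = 16, x = 8, k = 26, n = 12

Rows 3 and 4 both sum to 88, so that's the common total.
Column 1: 3 + 1 + 24 + 15 + 24 + 11 − 2 = 76, so its missing entry is 88 − 76 = 12.
Row 1: 12 + 10 + 13 + 10 + 19 + 5 − 7 = 62, so its missing entry is 88 − 62 = 26.
Row 6: 24 − 4 − 4 + 16 + 17 + 3 + 40 = 92, so its missing entry is 88 − 92 = -4.
Column 7: 5 + 23 − 5 − 4 − 4 + 13 + 44 = 72, so its missing entry is 88 − 72 = 16.
Row 2: 3 + 18 + 2 + 10 + 6 + 16 + 25 = 80, so its missing entry is 88 − 80 = 8.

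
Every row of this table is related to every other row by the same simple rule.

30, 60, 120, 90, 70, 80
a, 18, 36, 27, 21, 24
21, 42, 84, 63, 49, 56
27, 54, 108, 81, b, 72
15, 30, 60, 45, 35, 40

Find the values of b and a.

b = 63, a = 9

Each row is a constant multiple of every other row — this is a multiplication table with the headers hidden.
Row 4 is 72/80 = 9/10 times row 1, so its entry in column 5 is 70 × 9/10 = 63.
Row 2 is 24/80 = 3/10 times row 1, so its entry in column 1 is 30 × 3/10 = 9.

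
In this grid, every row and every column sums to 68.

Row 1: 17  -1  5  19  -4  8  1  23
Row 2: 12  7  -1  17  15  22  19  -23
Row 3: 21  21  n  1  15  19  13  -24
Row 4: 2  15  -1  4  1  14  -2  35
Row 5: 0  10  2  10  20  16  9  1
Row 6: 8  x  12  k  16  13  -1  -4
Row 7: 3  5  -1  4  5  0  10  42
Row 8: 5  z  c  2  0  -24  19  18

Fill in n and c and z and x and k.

n = 2, c = 50, z = -2, x = 13, k = 11

Row 3: 21 + 21 + 1 + 15 + 19 + 13 − 24 = 66, so its missing entry is 68 − 66 = 2.
Column 3: 5 − 1 + 2 − 1 + 2 + 12 − 1 = 18, so its missing entry is 68 − 18 = 50.
Row 8: 5 + 50 + 2 + 0 − 24 + 19 + 18 = 70, so its missing entry is 68 − 70 = -2.
Column 2: -1 + 7 + 21 + 15 + 10 + 5 − 2 = 55, so its missing entry is 68 − 55 = 13.
Row 6: 8 + 13 + 12 + 16 + 13 − 1 − 4 = 57, so its missing entry is 68 − 57 = 11.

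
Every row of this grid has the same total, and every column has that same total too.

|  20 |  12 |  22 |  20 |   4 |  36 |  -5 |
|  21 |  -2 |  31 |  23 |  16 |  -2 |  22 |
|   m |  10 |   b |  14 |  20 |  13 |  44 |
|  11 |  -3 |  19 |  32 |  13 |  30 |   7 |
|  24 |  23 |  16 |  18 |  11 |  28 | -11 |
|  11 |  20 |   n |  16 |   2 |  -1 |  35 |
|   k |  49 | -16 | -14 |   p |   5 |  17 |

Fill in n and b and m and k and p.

Rows 1 and 2 both sum to 109, so that's the common total.
Column 5: 4 + 16 + 20 + 13 + 11 + 2 = 66, so its missing entry is 109 − 66 = 43.
Row 7: 49 − 16 − 14 + 43 + 5 + 17 = 84, so its missing entry is 109 − 84 = 25.
Column 1: 20 + 21 + 11 + 24 + 11 + 25 = 112, so its missing entry is 109 − 112 = -3.
Row 3: -3 + 10 + 14 + 20 + 13 + 44 = 98, so its missing entry is 109 − 98 = 11.
Row 6: 11 + 20 + 16 + 2 − 1 + 35 = 83, so its missing entry is 109 − 83 = 26.

n = 26, b = 11, m = -3, k = 25, p = 43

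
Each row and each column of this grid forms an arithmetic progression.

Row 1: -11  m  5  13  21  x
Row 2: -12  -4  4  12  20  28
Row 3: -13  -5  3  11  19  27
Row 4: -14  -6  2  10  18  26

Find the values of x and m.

x = 29, m = -3

Along each row the entries change by 8 per step; down each column they change by -1.
Row 1: from -11 at column 1, stepping by 8 to column 6 gives 29.
Row 1: from -11 at column 1, stepping by 8 to column 2 gives -3.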